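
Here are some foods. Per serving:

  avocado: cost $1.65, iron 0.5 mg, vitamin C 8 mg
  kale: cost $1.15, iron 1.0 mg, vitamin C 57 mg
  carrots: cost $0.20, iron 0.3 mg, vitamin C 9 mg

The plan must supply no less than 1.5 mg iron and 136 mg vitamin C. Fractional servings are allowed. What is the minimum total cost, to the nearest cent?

$2.74

This is a tiny linear program; its minimum lies at a vertex of the feasible set. List the vertices and price them.
avocado only: max(1.5/0.5, 136/8) = 17 servings → $28.05.
kale only: max(1.5/1.0, 136/57) = 2.386 servings → $2.74.
carrots only: max(1.5/0.3, 136/9) = 15.11 servings → $3.02.
avocado + kale with both targets exact would need a negative amount; discard.
avocado + carrots: intersection lies outside the first quadrant.
kale + carrots with both targets exact would need a negative amount; discard.
Cheapest feasible corner: $2.74.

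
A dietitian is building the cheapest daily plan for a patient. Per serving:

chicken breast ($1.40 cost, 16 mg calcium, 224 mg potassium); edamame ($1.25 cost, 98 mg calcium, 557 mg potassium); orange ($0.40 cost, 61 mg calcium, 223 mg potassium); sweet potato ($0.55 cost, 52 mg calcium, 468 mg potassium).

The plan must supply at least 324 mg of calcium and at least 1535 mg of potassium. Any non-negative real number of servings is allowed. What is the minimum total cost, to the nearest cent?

$2.39

This is a tiny linear program; its minimum lies at a vertex of the feasible set. List the vertices and price them.
chicken breast only: max(324/16, 1535/224) = 20.25 servings → $28.35.
edamame only: max(324/98, 1535/557) = 3.306 servings → $4.13.
orange only: max(324/61, 1535/223) = 6.883 servings → $2.75.
sweet potato only: max(324/52, 1535/468) = 6.231 servings → $3.43.
chicken breast + edamame with both targets exact would need a negative amount; discard.
chicken breast + orange with both tight: 2.118 servings and 4.756 servings → $4.87.
chicken breast + sweet potato: intersection lies outside the first quadrant.
edamame + orange with both tight: 1.764 servings and 2.478 servings → $3.20.
edamame + sweet potato: intersection lies outside the first quadrant.
orange + sweet potato with both tight: 4.236 servings and 1.261 servings → $2.39.
So the least-cost plan costs $2.39.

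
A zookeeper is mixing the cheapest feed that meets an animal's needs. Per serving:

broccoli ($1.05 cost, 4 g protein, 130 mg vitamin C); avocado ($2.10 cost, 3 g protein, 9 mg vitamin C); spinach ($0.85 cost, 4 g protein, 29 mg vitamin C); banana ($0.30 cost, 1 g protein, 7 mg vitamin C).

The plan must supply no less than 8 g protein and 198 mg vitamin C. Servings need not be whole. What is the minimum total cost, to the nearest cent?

$1.98

This is a tiny linear program; its minimum lies at a vertex of the feasible set. List the vertices and price them.
broccoli only: max(8/4, 198/130) = 2 servings → $2.10.
avocado only: max(8/3, 198/9) = 22 servings → $46.20.
spinach only: max(8/4, 198/29) = 6.828 servings → $5.80.
banana only: max(8/1, 198/7) = 28.29 servings → $8.49.
broccoli + avocado with both tight: 1.475 servings and 0.7006 servings → $3.02.
broccoli + spinach with both tight: 1.386 servings and 0.6139 servings → $1.98.
broccoli + banana with both tight: 1.392 servings and 2.431 servings → $2.19.
avocado + spinach: the both-tight solution has a negative serving — not a feasible corner.
avocado + banana: the both-tight solution has a negative serving — not a feasible corner.
spinach + banana: intersection lies outside the first quadrant.
The minimum over all feasible corners is $1.98.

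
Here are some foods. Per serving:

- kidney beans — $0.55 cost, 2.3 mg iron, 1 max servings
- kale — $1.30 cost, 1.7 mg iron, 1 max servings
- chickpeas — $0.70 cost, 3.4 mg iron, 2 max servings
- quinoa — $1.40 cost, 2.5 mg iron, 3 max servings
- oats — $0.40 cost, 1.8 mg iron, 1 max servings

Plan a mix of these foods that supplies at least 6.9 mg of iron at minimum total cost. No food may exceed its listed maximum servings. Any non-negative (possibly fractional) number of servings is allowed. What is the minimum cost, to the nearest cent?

$1.42

Cost per mg of iron: chickpeas $0.2059, oats $0.2222, kidney beans $0.2391, quinoa $0.5600, kale $0.7647.
Take 2 servings of chickpeas: +6.8 mg iron for $1.40 (total $1.40, still need 0.1 mg).
Take 0.05556 servings of oats: +0.1 mg iron for $0.02 (total $1.42, still need 0.0 mg).
Greedy by cheapest-per-mg is optimal for a single linear constraint, so the minimum cost is $1.42.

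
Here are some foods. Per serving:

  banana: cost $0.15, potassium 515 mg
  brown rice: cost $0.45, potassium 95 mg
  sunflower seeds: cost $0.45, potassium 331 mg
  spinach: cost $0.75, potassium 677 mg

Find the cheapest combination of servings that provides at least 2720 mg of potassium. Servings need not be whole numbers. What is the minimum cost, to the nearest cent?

Cost per mg of potassium: banana $0.0003, spinach $0.0011, sunflower seeds $0.0014, brown rice $0.0047.
With no serving limits, use only banana: 2720 mg / 515 mg = 5.282 servings × $0.15 = $0.79.

$0.79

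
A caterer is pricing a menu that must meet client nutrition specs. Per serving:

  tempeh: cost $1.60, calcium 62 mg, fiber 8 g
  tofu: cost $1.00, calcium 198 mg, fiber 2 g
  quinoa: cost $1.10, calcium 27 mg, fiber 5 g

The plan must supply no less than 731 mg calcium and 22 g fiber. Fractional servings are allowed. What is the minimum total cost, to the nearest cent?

$6.24

tempeh only: max(731/62, 22/8) = 11.79 servings → $18.86.
tofu only: max(731/198, 22/2) = 11 servings → $11.00.
quinoa only: max(731/27, 22/5) = 27.07 servings → $29.78.
tempeh + tofu with both tight: 1.982 servings and 3.071 servings → $6.24.
tempeh + quinoa: the both-tight solution has a negative serving — not a feasible corner.
tofu + quinoa with both tight: 3.27 servings and 3.092 servings → $6.67.
Cheapest feasible corner: $6.24.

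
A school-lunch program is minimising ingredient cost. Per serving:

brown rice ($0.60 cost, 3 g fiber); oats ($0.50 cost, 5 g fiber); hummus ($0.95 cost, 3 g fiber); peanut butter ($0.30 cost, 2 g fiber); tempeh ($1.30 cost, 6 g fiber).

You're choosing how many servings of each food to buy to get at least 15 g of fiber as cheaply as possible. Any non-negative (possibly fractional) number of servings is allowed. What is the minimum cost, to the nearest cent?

Cost per g of fiber: oats $0.1000, peanut butter $0.1500, brown rice $0.2000, tempeh $0.2167, hummus $0.3167.
With no serving limits, use only oats: 15 g / 5 g = 3 servings × $0.50 = $1.50.

$1.50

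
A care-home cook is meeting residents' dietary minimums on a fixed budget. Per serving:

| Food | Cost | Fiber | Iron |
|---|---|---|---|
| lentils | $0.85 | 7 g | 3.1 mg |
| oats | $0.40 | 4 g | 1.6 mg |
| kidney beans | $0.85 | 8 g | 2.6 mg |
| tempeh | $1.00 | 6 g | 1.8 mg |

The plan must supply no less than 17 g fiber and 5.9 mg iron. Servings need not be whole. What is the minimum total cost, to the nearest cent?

$1.70

This is a tiny linear program; its minimum lies at a vertex of the feasible set. List the vertices and price them.
lentils only: max(17/7, 5.9/3.1) = 2.429 servings → $2.06.
oats only: max(17/4, 5.9/1.6) = 4.25 servings → $1.70.
kidney beans only: max(17/8, 5.9/2.6) = 2.269 servings → $1.93.
tempeh only: max(17/6, 5.9/1.8) = 3.278 servings → $3.28.
lentils + oats: intersection lies outside the first quadrant.
lentils + kidney beans with both tight: 0.4545 servings and 1.727 servings → $1.85.
lentils + tempeh with both tight: 0.8 servings and 1.9 servings → $2.58.
oats + kidney beans with both tight: 1.25 servings and 1.5 servings → $1.77.
oats + tempeh with both tight: 2 servings and 1.5 servings → $2.30.
kidney beans + tempeh: intersection lies outside the first quadrant.
The minimum over all feasible corners is $1.70.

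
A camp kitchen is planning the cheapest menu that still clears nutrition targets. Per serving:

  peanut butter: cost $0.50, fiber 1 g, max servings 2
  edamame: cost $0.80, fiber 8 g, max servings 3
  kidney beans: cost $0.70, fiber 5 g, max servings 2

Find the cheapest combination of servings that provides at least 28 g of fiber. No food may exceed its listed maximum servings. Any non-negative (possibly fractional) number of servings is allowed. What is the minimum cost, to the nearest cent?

Cost per g of fiber: edamame $0.1000, kidney beans $0.1400, peanut butter $0.5000.
Take 3 servings of edamame: +24.0 g fiber for $2.40 (total $2.40, still need 4.0 g).
Take 0.8 servings of kidney beans: +4.0 g fiber for $0.56 (total $2.96, still need 0.0 g).
Filling from the cheapest source first is optimal under one linear minimum: $2.96.

$2.96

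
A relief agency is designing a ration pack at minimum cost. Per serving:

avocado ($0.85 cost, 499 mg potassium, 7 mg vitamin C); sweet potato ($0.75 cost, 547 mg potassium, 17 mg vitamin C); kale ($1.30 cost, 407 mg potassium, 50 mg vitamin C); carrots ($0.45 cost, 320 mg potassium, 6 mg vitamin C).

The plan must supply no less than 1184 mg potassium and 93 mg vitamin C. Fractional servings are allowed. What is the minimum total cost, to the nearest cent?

Check every corner: each single food scaled to meet both minima, and each pair solved so both constraints bind.
avocado only: max(1184/499, 93/7) = 13.29 servings → $11.29.
sweet potato only: max(1184/547, 93/17) = 5.471 servings → $4.10.
kale only: max(1184/407, 93/50) = 2.909 servings → $3.78.
carrots only: max(1184/320, 93/6) = 15.5 servings → $6.97.
avocado + sweet potato with both targets exact would need a negative amount; discard.
avocado + kale with both tight: 0.966 servings and 1.725 servings → $3.06.
avocado + carrots: intersection lies outside the first quadrant.
sweet potato + kale with both tight: 1.045 servings and 1.505 servings → $2.74.
sweet potato + carrots: intersection lies outside the first quadrant.
kale + carrots with both tight: 1.671 servings and 1.575 servings → $2.88.
The minimum over all feasible corners is $2.74.

$2.74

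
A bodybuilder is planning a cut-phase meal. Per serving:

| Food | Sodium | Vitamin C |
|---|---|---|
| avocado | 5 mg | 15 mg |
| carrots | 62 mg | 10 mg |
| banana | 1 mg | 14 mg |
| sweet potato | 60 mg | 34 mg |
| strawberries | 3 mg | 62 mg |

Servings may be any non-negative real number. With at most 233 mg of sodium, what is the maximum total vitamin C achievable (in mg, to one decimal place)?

4815.3 mg

Vitamin C per mg sodium: strawberries 20.67, banana 14, avocado 3, sweet potato 0.5667, carrots 0.1613.
With no serving limits, spend the whole sodium allowance on strawberries: 233 mg / 3 mg × 62 mg = 4815.3 mg.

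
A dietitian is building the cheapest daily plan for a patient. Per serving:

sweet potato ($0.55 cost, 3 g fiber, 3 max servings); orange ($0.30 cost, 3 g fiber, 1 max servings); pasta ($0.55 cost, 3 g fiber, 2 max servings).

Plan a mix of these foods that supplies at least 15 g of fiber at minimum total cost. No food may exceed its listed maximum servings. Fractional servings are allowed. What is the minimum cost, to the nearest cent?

Cost per g of fiber: orange $0.1000, sweet potato $0.1833, pasta $0.1833.
Take 1 serving of orange: +3.0 g fiber for $0.30 (total $0.30, still need 12.0 g).
Take 3 servings of sweet potato: +9.0 g fiber for $1.65 (total $1.95, still need 3.0 g).
Take 1 serving of pasta: +3.0 g fiber for $0.55 (total $2.50, still need 0.0 g).
Filling from the cheapest source first is optimal under one linear minimum: $2.50.

$2.50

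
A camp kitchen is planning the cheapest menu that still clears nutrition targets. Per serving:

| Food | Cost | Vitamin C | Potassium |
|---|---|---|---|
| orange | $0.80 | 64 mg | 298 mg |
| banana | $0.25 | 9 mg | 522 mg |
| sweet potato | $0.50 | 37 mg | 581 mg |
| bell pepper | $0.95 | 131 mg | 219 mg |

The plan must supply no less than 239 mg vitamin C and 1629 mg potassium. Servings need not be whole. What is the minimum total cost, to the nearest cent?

With two linear requirements the optimum uses one or two foods; enumerate the corners.
orange only: max(239/64, 1629/298) = 5.466 servings → $4.37.
banana only: max(239/9, 1629/522) = 26.56 servings → $6.64.
sweet potato only: max(239/37, 1629/581) = 6.459 servings → $3.23.
bell pepper only: max(239/131, 1629/219) = 7.438 servings → $7.07.
orange + banana with both tight: 3.583 servings and 1.075 servings → $3.14.
orange + sweet potato with both tight: 3.004 servings and 1.263 servings → $3.03.
orange + bell pepper: the both-tight solution has a negative serving — not a feasible corner.
banana + sweet potato: intersection lies outside the first quadrant.
banana + bell pepper with both tight: 2.425 servings and 1.658 servings → $2.18.
sweet potato + bell pepper with both tight: 2.368 servings and 1.156 servings → $2.28.
Cheapest feasible corner: $2.18.

$2.18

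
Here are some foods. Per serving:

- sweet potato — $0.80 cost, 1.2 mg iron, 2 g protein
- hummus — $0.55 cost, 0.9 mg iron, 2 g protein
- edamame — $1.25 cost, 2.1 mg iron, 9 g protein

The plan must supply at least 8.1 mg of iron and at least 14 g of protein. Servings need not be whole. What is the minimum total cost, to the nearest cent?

$4.82

Minimising a linear cost over {iron ≥ 8.1, protein ≥ 14, servings ≥ 0} — the optimum is at a vertex, using one or two foods.
sweet potato only: max(8.1/1.2, 14/2) = 7 servings → $5.60.
hummus only: max(8.1/0.9, 14/2) = 9 servings → $4.95.
edamame only: max(8.1/2.1, 14/9) = 3.857 servings → $4.82.
sweet potato + hummus with both tight: 6 servings and 1 serving → $5.35.
sweet potato + edamame with both tight: 6.591 servings and 0.09091 servings → $5.39.
hummus + edamame: the both-tight solution has a negative serving — not a feasible corner.
So the least-cost plan costs $4.82.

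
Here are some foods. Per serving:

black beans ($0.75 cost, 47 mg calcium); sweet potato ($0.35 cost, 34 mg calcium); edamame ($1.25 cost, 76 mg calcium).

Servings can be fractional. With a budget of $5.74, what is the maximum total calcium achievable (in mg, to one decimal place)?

Calcium per dollar: sweet potato 97.14, black beans 62.67, edamame 60.8.
With no serving limits, spend the whole cost allowance on sweet potato: $5.74 / $0.35 × 34 mg = 557.6 mg.

557.6 mg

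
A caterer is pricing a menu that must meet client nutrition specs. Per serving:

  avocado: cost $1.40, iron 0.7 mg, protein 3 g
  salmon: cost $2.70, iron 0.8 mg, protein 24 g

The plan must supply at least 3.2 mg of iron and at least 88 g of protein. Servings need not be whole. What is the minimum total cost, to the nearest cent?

avocado only: max(3.2/0.7, 88/3) = 29.33 servings → $41.07.
salmon only: max(3.2/0.8, 88/24) = 4 servings → $10.80.
avocado + salmon with both tight: 0.4444 servings and 3.611 servings → $10.37.
The minimum over all feasible corners is $10.37.

$10.37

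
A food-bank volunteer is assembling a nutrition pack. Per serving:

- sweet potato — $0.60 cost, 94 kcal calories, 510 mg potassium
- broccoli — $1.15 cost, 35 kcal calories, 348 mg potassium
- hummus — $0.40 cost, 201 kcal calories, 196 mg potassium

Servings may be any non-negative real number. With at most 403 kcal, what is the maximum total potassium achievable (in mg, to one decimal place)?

4007.0 mg

Potassium per kcal: broccoli 9.943, sweet potato 5.426, hummus 0.9751.
With no serving limits, spend the whole calories allowance on broccoli: 403 kcal / 35 kcal × 348 mg = 4007.0 mg.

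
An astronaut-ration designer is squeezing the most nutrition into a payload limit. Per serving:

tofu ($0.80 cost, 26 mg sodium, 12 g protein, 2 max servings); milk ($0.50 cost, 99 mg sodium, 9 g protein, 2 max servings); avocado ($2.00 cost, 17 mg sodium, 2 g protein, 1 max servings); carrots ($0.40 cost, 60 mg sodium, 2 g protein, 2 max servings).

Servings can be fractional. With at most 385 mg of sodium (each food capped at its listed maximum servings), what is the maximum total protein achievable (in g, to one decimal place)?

Protein per mg sodium: tofu 0.4615, avocado 0.1176, milk 0.09091, carrots 0.03333.
Take 2 servings of tofu: uses 52 mg sodium, +24.0 g protein (running total 24.0 g).
Take 1 serving of avocado: uses 17 mg sodium, +2.0 g protein (running total 26.0 g).
Take 2 servings of milk: uses 198 mg sodium, +18.0 g protein (running total 44.0 g).
Take 1.967 servings of carrots: uses 118 mg sodium, +3.9 g protein (running total 47.9 g).
Greedy by best ratio exhausts the sodium allowance optimally: 47.9 g.

47.9 g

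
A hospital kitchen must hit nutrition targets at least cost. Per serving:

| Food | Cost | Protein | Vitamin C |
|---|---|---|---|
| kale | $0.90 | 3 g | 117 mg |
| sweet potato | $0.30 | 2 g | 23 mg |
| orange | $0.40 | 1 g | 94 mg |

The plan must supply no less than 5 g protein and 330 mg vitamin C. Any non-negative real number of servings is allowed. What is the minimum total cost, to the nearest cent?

Compare the cost at each extreme point of the feasible region.
kale only: max(5/3, 330/117) = 2.821 servings → $2.54.
sweet potato only: max(5/2, 330/23) = 14.35 servings → $4.30.
orange only: max(5/1, 330/94) = 5 servings → $2.00.
kale + sweet potato: the both-tight solution has a negative serving — not a feasible corner.
kale + orange with both tight: 0.8485 servings and 2.455 servings → $1.75.
sweet potato + orange with both tight: 0.8485 servings and 3.303 servings → $1.58.
So the least-cost plan costs $1.58.

$1.58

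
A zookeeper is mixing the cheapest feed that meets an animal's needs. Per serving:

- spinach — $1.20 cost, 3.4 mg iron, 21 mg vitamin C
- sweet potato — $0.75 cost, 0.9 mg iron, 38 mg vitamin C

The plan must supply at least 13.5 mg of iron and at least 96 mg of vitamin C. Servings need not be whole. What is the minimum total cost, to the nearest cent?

$4.93

At the optimum either one food covers both requirements or two foods hit both targets exactly; no other combination can be cheaper.
spinach only: max(13.5/3.4, 96/21) = 4.571 servings → $5.49.
sweet potato only: max(13.5/0.9, 96/38) = 15 servings → $11.25.
spinach + sweet potato with both tight: 3.868 servings and 0.3889 servings → $4.93.
So the least-cost plan costs $4.93.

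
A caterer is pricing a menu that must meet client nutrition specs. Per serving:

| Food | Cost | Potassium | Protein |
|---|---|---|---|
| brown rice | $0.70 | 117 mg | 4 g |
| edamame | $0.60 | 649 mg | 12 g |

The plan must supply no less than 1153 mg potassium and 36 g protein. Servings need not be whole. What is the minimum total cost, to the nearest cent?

$1.80

A basic optimal solution has at most two foods positive. Try each food alone and each pair with both targets met exactly.
brown rice only: max(1153/117, 36/4) = 9.855 servings → $6.90.
edamame only: max(1153/649, 36/12) = 3 servings → $1.80.
brown rice + edamame with both tight: 7.993 servings and 0.3356 servings → $5.80.
So the least-cost plan costs $1.80.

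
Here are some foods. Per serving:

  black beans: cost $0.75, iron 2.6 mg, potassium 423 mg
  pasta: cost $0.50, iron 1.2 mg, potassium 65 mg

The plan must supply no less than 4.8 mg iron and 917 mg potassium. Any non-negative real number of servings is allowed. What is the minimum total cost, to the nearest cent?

$1.63

Compare the cost at each extreme point of the feasible region.
black beans only: max(4.8/2.6, 917/423) = 2.168 servings → $1.63.
pasta only: max(4.8/1.2, 917/65) = 14.11 servings → $7.05.
black beans + pasta: the both-tight solution has a negative serving — not a feasible corner.
Cheapest feasible corner: $1.63.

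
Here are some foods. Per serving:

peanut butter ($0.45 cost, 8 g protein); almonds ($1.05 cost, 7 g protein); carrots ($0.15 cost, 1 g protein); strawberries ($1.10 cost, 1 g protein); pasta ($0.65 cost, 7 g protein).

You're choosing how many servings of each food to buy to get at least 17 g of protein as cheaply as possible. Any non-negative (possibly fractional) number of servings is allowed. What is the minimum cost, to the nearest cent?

Cost per g of protein: peanut butter $0.0563, pasta $0.0929, almonds $0.1500, carrots $0.1500, strawberries $1.1000.
With no serving limits, use only peanut butter: 17 g / 8 g = 2.125 servings × $0.45 = $0.96.

$0.96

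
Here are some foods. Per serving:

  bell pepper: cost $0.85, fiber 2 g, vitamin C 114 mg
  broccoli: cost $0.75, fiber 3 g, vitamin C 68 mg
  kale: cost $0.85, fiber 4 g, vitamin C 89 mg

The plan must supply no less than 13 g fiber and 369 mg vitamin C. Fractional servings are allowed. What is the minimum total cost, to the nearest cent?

The cheapest plan sits at a corner of the feasible region — with two constraints it uses at most two foods.
bell pepper only: max(13/2, 369/114) = 6.5 servings → $5.53.
broccoli only: max(13/3, 369/68) = 5.426 servings → $4.07.
kale only: max(13/4, 369/89) = 4.146 servings → $3.52.
bell pepper + broccoli with both tight: 1.083 servings and 3.612 servings → $3.63.
bell pepper + kale with both tight: 1.147 servings and 2.676 servings → $3.25.
broccoli + kale: intersection lies outside the first quadrant.
So the least-cost plan costs $3.25.

$3.25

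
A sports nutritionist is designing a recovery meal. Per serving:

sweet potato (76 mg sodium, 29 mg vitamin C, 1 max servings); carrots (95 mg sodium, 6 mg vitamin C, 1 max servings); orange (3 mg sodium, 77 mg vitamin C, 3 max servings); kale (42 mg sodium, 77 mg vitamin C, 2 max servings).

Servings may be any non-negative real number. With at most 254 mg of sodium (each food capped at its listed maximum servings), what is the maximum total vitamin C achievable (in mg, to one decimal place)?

Vitamin C per mg sodium: orange 25.67, kale 1.833, sweet potato 0.3816, carrots 0.06316.
Take 3 servings of orange: uses 9 mg sodium, +231.0 mg vitamin C (running total 231.0 mg).
Take 2 servings of kale: uses 84 mg sodium, +154.0 mg vitamin C (running total 385.0 mg).
Take 1 serving of sweet potato: uses 76 mg sodium, +29.0 mg vitamin C (running total 414.0 mg).
Take 0.8947 servings of carrots: uses 85 mg sodium, +5.4 mg vitamin C (running total 419.4 mg).
Greedy by best ratio exhausts the sodium allowance optimally: 419.4 mg.

419.4 mg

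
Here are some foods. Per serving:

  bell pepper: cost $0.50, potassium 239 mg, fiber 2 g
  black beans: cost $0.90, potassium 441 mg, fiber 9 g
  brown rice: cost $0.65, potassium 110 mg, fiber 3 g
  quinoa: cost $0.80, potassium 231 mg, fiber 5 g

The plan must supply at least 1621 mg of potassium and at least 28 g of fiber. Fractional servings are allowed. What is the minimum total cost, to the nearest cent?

The cheapest plan sits at a corner of the feasible region — with two constraints it uses at most two foods.
bell pepper only: max(1621/239, 28/2) = 14 servings → $7.00.
black beans only: max(1621/441, 28/9) = 3.676 servings → $3.31.
brown rice only: max(1621/110, 28/3) = 14.74 servings → $9.58.
quinoa only: max(1621/231, 28/5) = 7.017 servings → $5.61.
bell pepper + black beans with both tight: 1.766 servings and 2.719 servings → $3.33.
bell pepper + brown rice with both tight: 3.588 servings and 6.942 servings → $6.31.
bell pepper + quinoa with both tight: 2.233 servings and 4.707 servings → $4.88.
black beans + brown rice: the both-tight solution has a negative serving — not a feasible corner.
black beans + quinoa: intersection lies outside the first quadrant.
brown rice + quinoa with both targets exact would need a negative amount; discard.
The minimum over all feasible corners is $3.31.

$3.31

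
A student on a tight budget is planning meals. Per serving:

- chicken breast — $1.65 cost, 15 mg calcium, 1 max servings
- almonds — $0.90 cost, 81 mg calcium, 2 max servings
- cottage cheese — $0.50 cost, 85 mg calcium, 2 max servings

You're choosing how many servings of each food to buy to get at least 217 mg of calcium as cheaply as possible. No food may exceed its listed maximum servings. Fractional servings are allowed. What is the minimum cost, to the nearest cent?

$1.52

Cost per mg of calcium: cottage cheese $0.0059, almonds $0.0111, chicken breast $0.1100.
Take 2 servings of cottage cheese: +170.0 mg calcium for $1.00 (total $1.00, still need 47.0 mg).
Take 0.5802 servings of almonds: +47.0 mg calcium for $0.52 (total $1.52, still need 0.0 mg).
Filling from the cheapest source first is optimal under one linear minimum: $1.52.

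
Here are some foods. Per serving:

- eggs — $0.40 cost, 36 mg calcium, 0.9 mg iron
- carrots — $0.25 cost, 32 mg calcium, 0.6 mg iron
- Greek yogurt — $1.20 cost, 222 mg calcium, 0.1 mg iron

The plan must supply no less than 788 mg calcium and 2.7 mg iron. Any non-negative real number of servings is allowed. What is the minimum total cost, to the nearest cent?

An LP optimum is at a vertex; with two nutrient constraints at most two foods are used. Check each candidate.
eggs only: max(788/36, 2.7/0.9) = 21.89 servings → $8.76.
carrots only: max(788/32, 2.7/0.6) = 24.62 servings → $6.16.
Greek yogurt only: max(788/222, 2.7/0.1) = 27 servings → $32.40.
eggs + carrots: the both-tight solution has a negative serving — not a feasible corner.
eggs + Greek yogurt with both tight: 2.653 servings and 3.119 servings → $4.80.
carrots + Greek yogurt with both tight: 4.005 servings and 2.972 servings → $4.57.
So the least-cost plan costs $4.57.

$4.57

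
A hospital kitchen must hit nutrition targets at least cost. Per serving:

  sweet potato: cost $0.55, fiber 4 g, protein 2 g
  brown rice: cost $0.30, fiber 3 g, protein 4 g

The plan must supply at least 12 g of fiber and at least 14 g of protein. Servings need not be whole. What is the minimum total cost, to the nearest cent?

$1.20

sweet potato only: max(12/4, 14/2) = 7 servings → $3.85.
brown rice only: max(12/3, 14/4) = 4 servings → $1.20.
sweet potato + brown rice with both tight: 0.6 servings and 3.2 servings → $1.29.
So the least-cost plan costs $1.20.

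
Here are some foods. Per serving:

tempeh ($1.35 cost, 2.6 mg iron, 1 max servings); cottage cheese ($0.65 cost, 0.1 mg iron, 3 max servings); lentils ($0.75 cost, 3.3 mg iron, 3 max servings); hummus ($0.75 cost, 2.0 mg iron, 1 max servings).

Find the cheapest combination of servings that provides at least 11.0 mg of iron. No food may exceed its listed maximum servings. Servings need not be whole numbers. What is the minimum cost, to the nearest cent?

Cost per mg of iron: lentils $0.2273, hummus $0.3750, tempeh $0.5192, cottage cheese $6.5000.
Take 3 servings of lentils: +9.9 mg iron for $2.25 (total $2.25, still need 1.1 mg).
Take 0.55 servings of hummus: +1.1 mg iron for $0.41 (total $2.66, still need 0.0 mg).
Greedy by cheapest-per-mg is optimal for a single linear constraint, so the minimum cost is $2.66.

$2.66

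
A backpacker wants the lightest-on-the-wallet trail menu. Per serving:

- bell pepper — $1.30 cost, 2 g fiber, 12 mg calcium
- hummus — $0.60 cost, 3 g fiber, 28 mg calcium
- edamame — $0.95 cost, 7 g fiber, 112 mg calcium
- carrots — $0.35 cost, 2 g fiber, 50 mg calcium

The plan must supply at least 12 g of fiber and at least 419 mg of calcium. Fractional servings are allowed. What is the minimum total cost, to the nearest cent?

Check every corner: each single food scaled to meet both minima, and each pair solved so both constraints bind.
bell pepper only: max(12/2, 419/12) = 34.92 servings → $45.39.
hummus only: max(12/3, 419/28) = 14.96 servings → $8.98.
edamame only: max(12/7, 419/112) = 3.741 servings → $3.55.
carrots only: max(12/2, 419/50) = 8.38 servings → $2.93.
bell pepper + hummus: the both-tight solution has a negative serving — not a feasible corner.
bell pepper + edamame: the both-tight solution has a negative serving — not a feasible corner.
bell pepper + carrots: intersection lies outside the first quadrant.
hummus + edamame with both targets exact would need a negative amount; discard.
hummus + carrots: the both-tight solution has a negative serving — not a feasible corner.
edamame + carrots: the both-tight solution has a negative serving — not a feasible corner.
The minimum over all feasible corners is $2.93.

$2.93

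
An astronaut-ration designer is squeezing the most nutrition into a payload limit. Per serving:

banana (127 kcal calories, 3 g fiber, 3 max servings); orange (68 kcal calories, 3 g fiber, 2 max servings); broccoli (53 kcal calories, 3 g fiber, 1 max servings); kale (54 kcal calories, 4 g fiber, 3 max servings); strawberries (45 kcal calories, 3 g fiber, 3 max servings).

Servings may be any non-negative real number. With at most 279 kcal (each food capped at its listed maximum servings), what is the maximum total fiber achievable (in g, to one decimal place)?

Fiber per kcal: kale 0.07407, strawberries 0.06667, broccoli 0.0566, orange 0.04412, banana 0.02362.
Take 3 servings of kale: uses 162 kcal, +12.0 g fiber (running total 12.0 g).
Take 2.6 servings of strawberries: uses 117 kcal, +7.8 g fiber (running total 19.8 g).
Filling greedily by fiber-per-kcal is optimal for one linear limit, giving 19.8 g.

19.8 g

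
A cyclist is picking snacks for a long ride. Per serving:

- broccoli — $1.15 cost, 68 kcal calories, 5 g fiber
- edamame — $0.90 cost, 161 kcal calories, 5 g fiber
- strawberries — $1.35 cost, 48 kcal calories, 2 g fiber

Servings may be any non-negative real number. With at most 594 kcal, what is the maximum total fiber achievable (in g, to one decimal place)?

Fiber per kcal: broccoli 0.07353, strawberries 0.04167, edamame 0.03106.
With no serving limits, spend the whole calories allowance on broccoli: 594 kcal / 68 kcal × 5 g = 43.7 g.

43.7 g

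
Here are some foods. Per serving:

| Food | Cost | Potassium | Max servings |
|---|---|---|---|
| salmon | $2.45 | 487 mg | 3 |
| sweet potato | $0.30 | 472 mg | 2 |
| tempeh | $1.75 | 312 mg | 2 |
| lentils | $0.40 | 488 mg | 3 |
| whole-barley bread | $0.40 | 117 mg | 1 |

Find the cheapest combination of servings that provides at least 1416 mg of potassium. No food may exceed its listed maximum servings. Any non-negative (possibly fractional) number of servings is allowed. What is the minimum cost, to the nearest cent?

Cost per mg of potassium: sweet potato $0.0006, lentils $0.0008, whole-barley bread $0.0034, salmon $0.0050, tempeh $0.0056.
Take 2 servings of sweet potato: +944.0 mg potassium for $0.60 (total $0.60, still need 472.0 mg).
Take 0.9672 servings of lentils: +472.0 mg potassium for $0.39 (total $0.99, still need 0.0 mg).
Filling from the cheapest source first is optimal under one linear minimum: $0.99.

$0.99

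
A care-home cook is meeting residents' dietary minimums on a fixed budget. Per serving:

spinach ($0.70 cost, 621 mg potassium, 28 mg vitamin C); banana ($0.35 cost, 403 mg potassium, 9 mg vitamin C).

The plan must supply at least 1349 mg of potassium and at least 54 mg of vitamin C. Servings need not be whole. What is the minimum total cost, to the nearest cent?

$1.44

Compare the cost at each extreme point of the feasible region.
spinach only: max(1349/621, 54/28) = 2.172 servings → $1.52.
banana only: max(1349/403, 54/9) = 6 servings → $2.10.
spinach + banana with both tight: 1.689 servings and 0.7442 servings → $1.44.
Cheapest feasible corner: $1.44.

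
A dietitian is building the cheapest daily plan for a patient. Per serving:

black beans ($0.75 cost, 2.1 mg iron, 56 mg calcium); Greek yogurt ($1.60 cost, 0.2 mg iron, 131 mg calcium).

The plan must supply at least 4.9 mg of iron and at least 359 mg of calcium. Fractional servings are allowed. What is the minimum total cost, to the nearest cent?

$4.53

Compare the cost at each extreme point of the feasible region.
black beans only: max(4.9/2.1, 359/56) = 6.411 servings → $4.81.
Greek yogurt only: max(4.9/0.2, 359/131) = 24.5 servings → $39.20.
black beans + Greek yogurt with both tight: 2.16 servings and 1.817 servings → $4.53.
Cheapest feasible corner: $4.53.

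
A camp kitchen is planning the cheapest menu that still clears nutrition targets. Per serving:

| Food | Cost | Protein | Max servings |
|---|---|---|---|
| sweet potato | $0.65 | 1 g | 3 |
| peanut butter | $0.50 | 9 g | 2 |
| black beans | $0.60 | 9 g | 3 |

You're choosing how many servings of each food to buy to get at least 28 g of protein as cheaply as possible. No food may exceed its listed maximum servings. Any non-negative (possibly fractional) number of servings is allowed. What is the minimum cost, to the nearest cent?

Cost per g of protein: peanut butter $0.0556, black beans $0.0667, sweet potato $0.6500.
Take 2 servings of peanut butter: +18.0 g protein for $1.00 (total $1.00, still need 10.0 g).
Take 1.111 servings of black beans: +10.0 g protein for $0.67 (total $1.67, still need 0.0 g).
Greedy by cheapest-per-g is optimal for a single linear constraint, so the minimum cost is $1.67.

$1.67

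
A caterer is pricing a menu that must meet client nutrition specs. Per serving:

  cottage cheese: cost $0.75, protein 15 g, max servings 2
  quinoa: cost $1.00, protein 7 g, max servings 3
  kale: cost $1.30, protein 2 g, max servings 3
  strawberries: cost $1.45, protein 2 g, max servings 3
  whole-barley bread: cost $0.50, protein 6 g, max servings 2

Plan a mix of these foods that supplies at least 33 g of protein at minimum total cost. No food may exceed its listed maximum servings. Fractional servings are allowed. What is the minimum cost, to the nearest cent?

Cost per g of protein: cottage cheese $0.0500, whole-barley bread $0.0833, quinoa $0.1429, kale $0.6500, strawberries $0.7250.
Take 2 servings of cottage cheese: +30.0 g protein for $1.50 (total $1.50, still need 3.0 g).
Take 0.5 servings of whole-barley bread: +3.0 g protein for $0.25 (total $1.75, still need 0.0 g).
Greedy by cheapest-per-g is optimal for a single linear constraint, so the minimum cost is $1.75.

$1.75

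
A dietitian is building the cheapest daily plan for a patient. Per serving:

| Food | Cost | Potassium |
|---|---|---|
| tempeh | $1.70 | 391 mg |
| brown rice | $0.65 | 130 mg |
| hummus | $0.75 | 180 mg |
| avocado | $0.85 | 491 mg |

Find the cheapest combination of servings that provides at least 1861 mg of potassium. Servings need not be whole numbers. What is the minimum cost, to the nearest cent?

Cost per mg of potassium: avocado $0.0017, hummus $0.0042, tempeh $0.0043, brown rice $0.0050.
With no serving limits, use only avocado: 1861 mg / 491 mg = 3.79 servings × $0.85 = $3.22.

$3.22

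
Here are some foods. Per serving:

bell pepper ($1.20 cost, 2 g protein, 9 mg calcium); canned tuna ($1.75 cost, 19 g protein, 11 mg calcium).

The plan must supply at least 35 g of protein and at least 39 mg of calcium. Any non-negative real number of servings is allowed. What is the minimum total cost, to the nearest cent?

This is a tiny linear program; its minimum lies at a vertex of the feasible set. List the vertices and price them.
bell pepper only: max(35/2, 39/9) = 17.5 servings → $21.00.
canned tuna only: max(35/19, 39/11) = 3.545 servings → $6.20.
bell pepper + canned tuna with both tight: 2.389 servings and 1.591 servings → $5.65.
So the least-cost plan costs $5.65.

$5.65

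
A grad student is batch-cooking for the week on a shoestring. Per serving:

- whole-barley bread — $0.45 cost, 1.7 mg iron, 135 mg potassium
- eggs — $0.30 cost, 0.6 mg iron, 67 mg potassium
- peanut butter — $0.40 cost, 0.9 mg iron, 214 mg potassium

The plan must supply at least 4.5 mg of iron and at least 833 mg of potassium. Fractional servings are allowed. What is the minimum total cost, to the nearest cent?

$1.73

Minimising a linear cost over {iron ≥ 4.5, potassium ≥ 833, servings ≥ 0} — the optimum is at a vertex, using one or two foods.
whole-barley bread only: max(4.5/1.7, 833/135) = 6.17 servings → $2.78.
eggs only: max(4.5/0.6, 833/67) = 12.43 servings → $3.73.
peanut butter only: max(4.5/0.9, 833/214) = 5 servings → $2.00.
whole-barley bread + eggs: the both-tight solution has a negative serving — not a feasible corner.
whole-barley bread + peanut butter with both tight: 0.8803 servings and 3.337 servings → $1.73.
eggs + peanut butter with both tight: 3.132 servings and 2.912 servings → $2.10.
The minimum over all feasible corners is $1.73.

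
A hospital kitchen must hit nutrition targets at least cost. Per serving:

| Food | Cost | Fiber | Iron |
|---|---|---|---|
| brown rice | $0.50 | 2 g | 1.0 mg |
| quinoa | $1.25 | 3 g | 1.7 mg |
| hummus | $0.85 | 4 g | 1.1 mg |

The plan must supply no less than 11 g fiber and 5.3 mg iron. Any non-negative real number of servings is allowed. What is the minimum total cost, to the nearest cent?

Compare the cost at each extreme point of the feasible region.
brown rice only: max(11/2, 5.3/1.0) = 5.5 servings → $2.75.
quinoa only: max(11/3, 5.3/1.7) = 3.667 servings → $4.58.
hummus only: max(11/4, 5.3/1.1) = 4.818 servings → $4.10.
brown rice + quinoa with both targets exact would need a negative amount; discard.
brown rice + hummus with both tight: 5.056 servings and 0.2222 servings → $2.72.
quinoa + hummus with both tight: 2.6 servings and 0.8 servings → $3.93.
Cheapest feasible corner: $2.72.

$2.72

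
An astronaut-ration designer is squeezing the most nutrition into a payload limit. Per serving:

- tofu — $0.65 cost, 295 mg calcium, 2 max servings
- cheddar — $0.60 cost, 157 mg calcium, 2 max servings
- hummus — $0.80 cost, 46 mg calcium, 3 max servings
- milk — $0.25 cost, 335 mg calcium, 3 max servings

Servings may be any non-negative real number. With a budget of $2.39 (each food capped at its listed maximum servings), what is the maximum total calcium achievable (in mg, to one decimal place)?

Calcium per dollar: milk 1340, tofu 453.8, cheddar 261.7, hummus 57.5.
Take 3 servings of milk: spends $0.75, +1005.0 mg calcium (running total 1005.0 mg).
Take 2 servings of tofu: spends $1.30, +590.0 mg calcium (running total 1595.0 mg).
Take 0.5667 servings of cheddar: spends $0.34, +89.0 mg calcium (running total 1684.0 mg).
Greedy by best ratio exhausts the cost allowance optimally: 1684.0 mg.

1684.0 mg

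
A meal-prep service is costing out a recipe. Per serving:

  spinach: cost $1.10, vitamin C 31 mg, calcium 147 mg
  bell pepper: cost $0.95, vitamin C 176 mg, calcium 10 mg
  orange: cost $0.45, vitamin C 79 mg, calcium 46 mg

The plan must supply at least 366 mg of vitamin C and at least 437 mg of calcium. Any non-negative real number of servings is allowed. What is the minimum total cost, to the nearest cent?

At the optimum either one food covers both requirements or two foods hit both targets exactly; no other combination can be cheaper.
spinach only: max(366/31, 437/147) = 11.81 servings → $12.99.
bell pepper only: max(366/176, 437/10) = 43.7 servings → $41.52.
orange only: max(366/79, 437/46) = 9.5 servings → $4.28.
spinach + bell pepper with both tight: 2.866 servings and 1.575 servings → $4.65.
spinach + orange with both tight: 1.736 servings and 3.952 servings → $3.69.
bell pepper + orange with both targets exact would need a negative amount; discard.
So the least-cost plan costs $3.69.

$3.69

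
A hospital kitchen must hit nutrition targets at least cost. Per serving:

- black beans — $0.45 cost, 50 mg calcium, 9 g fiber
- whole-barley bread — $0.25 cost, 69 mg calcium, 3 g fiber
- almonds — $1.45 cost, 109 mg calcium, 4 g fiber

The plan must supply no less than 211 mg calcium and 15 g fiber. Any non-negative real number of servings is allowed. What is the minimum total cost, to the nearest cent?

$0.99

Two binding constraints pin down two serving amounts, so the optimal mix uses at most two foods. The candidates are each food alone (scaled to the tighter of calcium/fiber) and each pair with both constraints tight.
black beans only: max(211/50, 15/9) = 4.22 servings → $1.90.
whole-barley bread only: max(211/69, 15/3) = 5 servings → $1.25.
almonds only: max(211/109, 15/4) = 3.75 servings → $5.44.
black beans + whole-barley bread with both tight: 0.8535 servings and 2.439 servings → $0.99.
black beans + almonds with both tight: 1.013 servings and 1.471 servings → $2.59.
whole-barley bread + almonds: the both-tight solution has a negative serving — not a feasible corner.
Cheapest feasible corner: $0.99.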